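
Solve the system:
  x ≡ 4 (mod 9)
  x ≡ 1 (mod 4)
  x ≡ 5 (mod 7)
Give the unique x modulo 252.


Moduli 9, 4, 7 are pairwise coprime; by CRT there is a unique solution modulo M = 9 · 4 · 7 = 252.
Solve pairwise, accumulating the modulus:
  Start with x ≡ 4 (mod 9).
  Combine with x ≡ 1 (mod 4): since gcd(9, 4) = 1, we get a unique residue mod 36.
    Write x = 4 + 9·t and substitute into x ≡ 1 (mod 4): 9·t ≡ 1 − 4 = -3 (mod 4).
    Reduce coefficients mod 4: 1·t ≡ 1 (mod 4).
    So t ≡ 1 (mod 4).
    Then x = 4 + 9·1 = 13, valid modulo lcm(9, 4) = 36: x ≡ 13 (mod 36).
  Combine with x ≡ 5 (mod 7): since gcd(36, 7) = 1, we get a unique residue mod 252.
    Write x = 13 + 36·t and substitute into x ≡ 5 (mod 7): 36·t ≡ 5 − 13 = -8 (mod 7).
    Reduce coefficients mod 7: 1·t ≡ 6 (mod 7).
    So t ≡ 6 (mod 7).
    Then x = 13 + 36·6 = 229, valid modulo lcm(36, 7) = 252: x ≡ 229 (mod 252).
Verify: 229 mod 9 = 4 ✓, 229 mod 4 = 1 ✓, 229 mod 7 = 5 ✓.

x ≡ 229 (mod 252).


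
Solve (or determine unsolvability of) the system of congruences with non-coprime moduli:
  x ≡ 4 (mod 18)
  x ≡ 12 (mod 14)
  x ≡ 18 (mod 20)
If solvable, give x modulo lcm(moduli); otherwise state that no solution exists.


Moduli 18, 14, 20 are not pairwise coprime, so CRT works modulo lcm(m_i) when all pairwise compatibility conditions hold.
Pairwise compatibility: gcd(m_i, m_j) must divide a_i - a_j for every pair.
Merge one congruence at a time:
  Start: x ≡ 4 (mod 18).
  Combine with x ≡ 12 (mod 14): gcd(18, 14) = 2; 12 - 4 = 8, which IS divisible by 2, so compatible.
    Write x = 4 + 18·t and substitute into x ≡ 12 (mod 14): 18·t ≡ 12 − 4 = 8 (mod 14).
    Divide the congruence (and modulus) by g = 2: 9·t ≡ 4 (mod 7).
    Reduce coefficients mod 7: 2·t ≡ 4 (mod 7).
    The inverse of 2 mod 7 is 4 (since 2·4 = 8 = 1·7 + 1), so t ≡ 4·4 = 16 ≡ 2 (mod 7).
    Then x = 4 + 18·2 = 40, valid modulo lcm(18, 14) = 126: x ≡ 40 (mod 126).
  Combine with x ≡ 18 (mod 20): gcd(126, 20) = 2; 18 - 40 = -22, which IS divisible by 2, so compatible.
    Write x = 40 + 126·t and substitute into x ≡ 18 (mod 20): 126·t ≡ 18 − 40 = -22 (mod 20).
    Divide the congruence (and modulus) by g = 2: 63·t ≡ -11 (mod 10).
    Reduce coefficients mod 10: 3·t ≡ 9 (mod 10).
    The inverse of 3 mod 10 is 7 (since 3·7 = 21 = 2·10 + 1), so t ≡ 7·9 = 63 ≡ 3 (mod 10).
    Then x = 40 + 126·3 = 418, valid modulo lcm(126, 20) = 1260: x ≡ 418 (mod 1260).
Verify: 418 mod 18 = 4, 418 mod 14 = 12, 418 mod 20 = 18.

x ≡ 418 (mod 1260).


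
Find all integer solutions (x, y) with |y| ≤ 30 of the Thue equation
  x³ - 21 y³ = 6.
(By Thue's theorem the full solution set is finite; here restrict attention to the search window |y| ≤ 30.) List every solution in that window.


The equation is x³ - 21y³ = 6. For fixed y, x³ = 21·y³ + 6, so a solution requires the RHS to be a perfect cube.
Strategy: iterate y from -30 to 30, compute RHS = 21·y³ + 6, and check whether it is a (positive or negative) perfect cube.
Check small values of y:
  y = 0: RHS = 6 is not a perfect cube.
  y = 1: RHS = 27 = (3)³ ⇒ x = 3 works.
  y = -1: RHS = -15 is not a perfect cube.
  y = 2: RHS = 174 is not a perfect cube.
  y = -2: RHS = -162 is not a perfect cube.
  y = 3: RHS = 573 is not a perfect cube.
  y = -3: RHS = -561 is not a perfect cube.
Continuing the search up to |y| = 30 finds no further solutions beyond those listed.
Collected solutions: (3, 1).

Solutions (with |y| ≤ 30): (3, 1).


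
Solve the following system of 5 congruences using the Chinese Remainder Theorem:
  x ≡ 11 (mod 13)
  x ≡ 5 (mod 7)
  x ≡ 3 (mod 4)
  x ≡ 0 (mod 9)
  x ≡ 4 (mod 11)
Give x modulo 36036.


Product of moduli M = 13 · 7 · 4 · 9 · 11 = 36036.
Merge one congruence at a time:
  Start: x ≡ 11 (mod 13).
  Combine with x ≡ 5 (mod 7); new modulus lcm = 91.
    Write x = 11 + 13·t and substitute into x ≡ 5 (mod 7): 13·t ≡ 5 − 11 = -6 (mod 7).
    Reduce coefficients mod 7: 6·t ≡ 1 (mod 7).
    The inverse of 6 mod 7 is 6 (since 6·6 = 36 = 5·7 + 1), so t ≡ 6·1 = 6 ≡ 6 (mod 7).
    Then x = 11 + 13·6 = 89, valid modulo lcm(13, 7) = 91: x ≡ 89 (mod 91).
  Combine with x ≡ 3 (mod 4); new modulus lcm = 364.
    Write x = 89 + 91·t and substitute into x ≡ 3 (mod 4): 91·t ≡ 3 − 89 = -86 (mod 4).
    Reduce coefficients mod 4: 3·t ≡ 2 (mod 4).
    The inverse of 3 mod 4 is 3 (since 3·3 = 9 = 2·4 + 1), so t ≡ 3·2 = 6 ≡ 2 (mod 4).
    Then x = 89 + 91·2 = 271, valid modulo lcm(91, 4) = 364: x ≡ 271 (mod 364).
  Combine with x ≡ 0 (mod 9); new modulus lcm = 3276.
    Write x = 271 + 364·t and substitute into x ≡ 0 (mod 9): 364·t ≡ 0 − 271 = -271 (mod 9).
    Reduce coefficients mod 9: 4·t ≡ 8 (mod 9).
    The inverse of 4 mod 9 is 7 (since 4·7 = 28 = 3·9 + 1), so t ≡ 7·8 = 56 ≡ 2 (mod 9).
    Then x = 271 + 364·2 = 999, valid modulo lcm(364, 9) = 3276: x ≡ 999 (mod 3276).
  Combine with x ≡ 4 (mod 11); new modulus lcm = 36036.
    Write x = 999 + 3276·t and substitute into x ≡ 4 (mod 11): 3276·t ≡ 4 − 999 = -995 (mod 11).
    Reduce coefficients mod 11: 9·t ≡ 6 (mod 11).
    The inverse of 9 mod 11 is 5 (since 9·5 = 45 = 4·11 + 1), so t ≡ 5·6 = 30 ≡ 8 (mod 11).
    Then x = 999 + 3276·8 = 27207, valid modulo lcm(3276, 11) = 36036: x ≡ 27207 (mod 36036).
Verify against each original: 27207 mod 13 = 11, 27207 mod 7 = 5, 27207 mod 4 = 3, 27207 mod 9 = 0, 27207 mod 11 = 4.

x ≡ 27207 (mod 36036).


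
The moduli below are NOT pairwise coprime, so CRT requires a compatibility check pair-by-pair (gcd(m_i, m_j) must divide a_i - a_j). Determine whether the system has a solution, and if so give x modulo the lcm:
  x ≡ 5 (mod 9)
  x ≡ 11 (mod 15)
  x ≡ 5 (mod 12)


Moduli 9, 15, 12 are not pairwise coprime, so CRT works modulo lcm(m_i) when all pairwise compatibility conditions hold.
Pairwise compatibility: gcd(m_i, m_j) must divide a_i - a_j for every pair.
Merge one congruence at a time:
  Start: x ≡ 5 (mod 9).
  Combine with x ≡ 11 (mod 15): gcd(9, 15) = 3; 11 - 5 = 6, which IS divisible by 3, so compatible.
    Write x = 5 + 9·t and substitute into x ≡ 11 (mod 15): 9·t ≡ 11 − 5 = 6 (mod 15).
    Divide the congruence (and modulus) by g = 3: 3·t ≡ 2 (mod 5).
    The inverse of 3 mod 5 is 2 (since 3·2 = 6 = 1·5 + 1), so t ≡ 2·2 = 4 ≡ 4 (mod 5).
    Then x = 5 + 9·4 = 41, valid modulo lcm(9, 15) = 45: x ≡ 41 (mod 45).
  Combine with x ≡ 5 (mod 12): gcd(45, 12) = 3; 5 - 41 = -36, which IS divisible by 3, so compatible.
    Write x = 41 + 45·t and substitute into x ≡ 5 (mod 12): 45·t ≡ 5 − 41 = -36 (mod 12).
    Divide the congruence (and modulus) by g = 3: 15·t ≡ -12 (mod 4).
    Reduce coefficients mod 4: 3·t ≡ 0 (mod 4).
    The inverse of 3 mod 4 is 3 (since 3·3 = 9 = 2·4 + 1), so t ≡ 3·0 = 0 ≡ 0 (mod 4).
    Then x = 41 + 45·0 = 41, valid modulo lcm(45, 12) = 180: x ≡ 41 (mod 180).
Verify: 41 mod 9 = 5, 41 mod 15 = 11, 41 mod 12 = 5.

x ≡ 41 (mod 180).


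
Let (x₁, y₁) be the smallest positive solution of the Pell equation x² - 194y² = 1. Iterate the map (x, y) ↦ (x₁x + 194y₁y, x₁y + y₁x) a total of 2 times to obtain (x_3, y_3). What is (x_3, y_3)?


Step 1: Find the fundamental solution (x₁, y₁) of x² - 194y² = 1.
  Expand √194 as a continued fraction. a₀ = ⌊√194⌋ = 13; iterate m_{k+1} = d_k·a_k − m_k, d_{k+1} = (194 − m_{k+1}²)/d_k, a_{k+1} = ⌊(a₀ + m_{k+1})/d_{k+1}⌋ (starting m₀ = 0, d₀ = 1), with convergents p_k = a_k·p_{k-1} + p_{k-2}, q_k = a_k·q_{k-1} + q_{k-2} (p₋₁ = 1, q₋₁ = 0):
  k = 0: a₀ = 13; p₀/q₀ = 13/1; p₀² − 194·q₀² = 169 − 194 = -25.
  k = 1: m = 13, d = 25, a = ⌊(13 + 13)/25⌋ = 1; p/q = (1·13 + 1)/(1·1 + 0) = 14/1; p² − 194·q² = 196 − 194 = 2.
  k = 2: m = 12, d = 2, a = ⌊(13 + 12)/2⌋ = 12; p/q = (12·14 + 13)/(12·1 + 1) = 181/13; p² − 194·q² = 32761 − 32786 = -25.
  k = 3: m = 12, d = 25, a = ⌊(13 + 12)/25⌋ = 1; p/q = (1·181 + 14)/(1·13 + 1) = 195/14; p² − 194·q² = 38025 − 38024 = 1.
  The first convergent with p² − 194·q² = 1 gives the fundamental solution (x₁, y₁) = (195, 14).
Step 2: Apply the recurrence (x_{n+1}, y_{n+1}) = (x₁x_n + 194y₁y_n, x₁y_n + y₁x_n) repeatedly.
  From (x_1, y_1) = (195, 14): x_2 = 195·195 + 194·14·14 = 76049; y_2 = 195·14 + 14·195 = 5460.
  From (x_2, y_2) = (76049, 5460): x_3 = 195·76049 + 194·14·5460 = 29658915; y_3 = 195·5460 + 14·76049 = 2129386.
Step 3: Verify x_3² - 194·y_3² = 879651238977225 - 879651238977224 = 1 (should be 1). ✓

(x_1, y_1) = (195, 14); (x_3, y_3) = (29658915, 2129386).


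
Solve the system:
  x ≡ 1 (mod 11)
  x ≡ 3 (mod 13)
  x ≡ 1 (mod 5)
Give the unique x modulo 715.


Moduli 11, 13, 5 are pairwise coprime; by CRT there is a unique solution modulo M = 11 · 13 · 5 = 715.
Solve pairwise, accumulating the modulus:
  Start with x ≡ 1 (mod 11).
  Combine with x ≡ 3 (mod 13): since gcd(11, 13) = 1, we get a unique residue mod 143.
    Write x = 1 + 11·t and substitute into x ≡ 3 (mod 13): 11·t ≡ 3 − 1 = 2 (mod 13).
    The inverse of 11 mod 13 is 6 (since 11·6 = 66 = 5·13 + 1), so t ≡ 6·2 = 12 ≡ 12 (mod 13).
    Then x = 1 + 11·12 = 133, valid modulo lcm(11, 13) = 143: x ≡ 133 (mod 143).
  Combine with x ≡ 1 (mod 5): since gcd(143, 5) = 1, we get a unique residue mod 715.
    Write x = 133 + 143·t and substitute into x ≡ 1 (mod 5): 143·t ≡ 1 − 133 = -132 (mod 5).
    Reduce coefficients mod 5: 3·t ≡ 3 (mod 5).
    The inverse of 3 mod 5 is 2 (since 3·2 = 6 = 1·5 + 1), so t ≡ 2·3 = 6 ≡ 1 (mod 5).
    Then x = 133 + 143·1 = 276, valid modulo lcm(143, 5) = 715: x ≡ 276 (mod 715).
Verify: 276 mod 11 = 1 ✓, 276 mod 13 = 3 ✓, 276 mod 5 = 1 ✓.

x ≡ 276 (mod 715).


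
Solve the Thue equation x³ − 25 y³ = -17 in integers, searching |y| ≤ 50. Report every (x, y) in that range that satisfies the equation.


The equation is x³ - 25y³ = -17. For fixed y, x³ = 25·y³ − 17, so a solution requires the RHS to be a perfect cube.
Strategy: iterate y from -50 to 50, compute RHS = 25·y³ − 17, and check whether it is a (positive or negative) perfect cube.
Check small values of y:
  y = 0: RHS = -17 is not a perfect cube.
  y = 1: RHS = 8 = (2)³ ⇒ x = 2 works.
  y = -1: RHS = -42 is not a perfect cube.
  y = 2: RHS = 183 is not a perfect cube.
  y = -2: RHS = -217 is not a perfect cube.
  y = 3: RHS = 658 is not a perfect cube.
  y = -3: RHS = -692 is not a perfect cube.
Continuing the search up to |y| = 50 finds no further solutions beyond those listed.
Collected solutions: (2, 1).

Solutions (with |y| ≤ 50): (2, 1).


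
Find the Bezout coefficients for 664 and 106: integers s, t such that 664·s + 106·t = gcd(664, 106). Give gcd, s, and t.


Euclidean algorithm on (664, 106) — divide until remainder is 0:
  664 = 6 · 106 + 28
  106 = 3 · 28 + 22
  28 = 1 · 22 + 6
  22 = 3 · 6 + 4
  6 = 1 · 4 + 2
  4 = 2 · 2 + 0
gcd(664, 106) = 2.
Track Bezout coefficients alongside the remainders: start with r₀ = 664 = a·1 + b·0 (s = 1, t = 0) and r₁ = 106 = a·0 + b·1 (s = 0, t = 1); each new remainder r_{k+1} = r_{k-1} − q_k·r_k inherits s_{k+1} = s_{k-1} − q_k·s_k, t_{k+1} = t_{k-1} − q_k·t_k, so r_k = a·s_k + b·t_k at every step:
  q = 6: r = 28, s = 1 − 6·0 = 1, t = 0 − 6·1 = -6  (check: 664·1 + 106·(-6) = 28)
  q = 3: r = 22, s = 0 − 3·1 = -3, t = 1 − 3·(-6) = 19  (check: 664·(-3) + 106·19 = 22)
  q = 1: r = 6, s = 1 − 1·(-3) = 4, t = -6 − 1·19 = -25  (check: 664·4 + 106·(-25) = 6)
  q = 3: r = 4, s = -3 − 3·4 = -15, t = 19 − 3·(-25) = 94  (check: 664·(-15) + 106·94 = 4)
  q = 1: r = 2, s = 4 − 1·(-15) = 19, t = -25 − 1·94 = -119  (check: 664·19 + 106·(-119) = 2)
The row with r = 2 (the gcd) gives the Bezout coefficients s = 19, t = -119.
Result: 664 · (19) + 106 · (-119) = 2.

gcd(664, 106) = 2; s = 19, t = -119 (check: 664·19 + 106·(-119) = 2).


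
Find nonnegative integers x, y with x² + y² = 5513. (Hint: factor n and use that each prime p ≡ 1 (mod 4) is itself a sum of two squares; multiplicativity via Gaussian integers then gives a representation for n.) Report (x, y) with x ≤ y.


Step 1: Factor n = 5513 = 37 · 149.
Step 2: Check the mod-4 condition on each prime factor: 37 ≡ 1 (mod 4), exponent 1; 149 ≡ 1 (mod 4), exponent 1.
All primes ≡ 3 (mod 4) appear to even exponent (or don't appear), so by the two-squares theorem n IS expressible as a sum of two squares.
Step 3: Build a representation. Here n = 37 · 149 is a product of primes ≡ 1 (mod 4). Each prime p ≡ 1 (mod 4) is itself a sum of two squares; find a² by testing p − a² for a perfect square:
  37: 37 − 1² = 36 = 6² ⇒ 37 = 1² + 6².
  149: 149 − 1² = 148, 149 − 2² = 145, 149 − 3² = 140, 149 − 4² = 133, 149 − 5² = 124, 149 − 6² = 113, 149 − 7² = 100 = 10² ⇒ 149 = 7² + 10².
  Combine using the Brahmagupta–Fibonacci identity (a² + b²)(c² + d²) = (ac − bd)² + (ad + bc)² = (ac + bd)² + (ad − bc)²:
  37 · 149 = 5513: from (1² + 6²)(7² + 10²), take (1·7 − 6·10, 1·10 + 6·7) = (7 − 60, 10 + 42) = (-53, 52); dropping signs (only squares matter) gives (53, 52); check 53² + 52² = 2809 + 2704 = 5513 ✓.
Step 4: Order so x ≤ y and verify: 52² + 53² = 2704 + 2809 = 5513 = n. ✓

n = 5513 = 52² + 53² (one valid representation with x ≤ y).


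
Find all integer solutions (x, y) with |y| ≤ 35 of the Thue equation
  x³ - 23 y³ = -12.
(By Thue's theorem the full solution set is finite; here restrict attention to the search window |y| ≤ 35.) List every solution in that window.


The equation is x³ - 23y³ = -12. For fixed y, x³ = 23·y³ − 12, so a solution requires the RHS to be a perfect cube.
Strategy: iterate y from -35 to 35, compute RHS = 23·y³ − 12, and check whether it is a (positive or negative) perfect cube.
Check small values of y:
  y = 0: RHS = -12 is not a perfect cube.
  y = 1: RHS = 11 is not a perfect cube.
  y = -1: RHS = -35 is not a perfect cube.
  y = 2: RHS = 172 is not a perfect cube.
  y = -2: RHS = -196 is not a perfect cube.
  y = 3: RHS = 609 is not a perfect cube.
  y = -3: RHS = -633 is not a perfect cube.
Continuing the search up to |y| = 35 finds no solutions either.
No (x, y) in the scanned range satisfies the equation.

No integer solutions with |y| ≤ 35.


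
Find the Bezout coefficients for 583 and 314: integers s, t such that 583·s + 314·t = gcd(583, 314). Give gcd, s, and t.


Euclidean algorithm on (583, 314) — divide until remainder is 0:
  583 = 1 · 314 + 269
  314 = 1 · 269 + 45
  269 = 5 · 45 + 44
  45 = 1 · 44 + 1
  44 = 44 · 1 + 0
gcd(583, 314) = 1.
Track Bezout coefficients alongside the remainders: start with r₀ = 583 = a·1 + b·0 (s = 1, t = 0) and r₁ = 314 = a·0 + b·1 (s = 0, t = 1); each new remainder r_{k+1} = r_{k-1} − q_k·r_k inherits s_{k+1} = s_{k-1} − q_k·s_k, t_{k+1} = t_{k-1} − q_k·t_k, so r_k = a·s_k + b·t_k at every step:
  q = 1: r = 269, s = 1 − 1·0 = 1, t = 0 − 1·1 = -1  (check: 583·1 + 314·(-1) = 269)
  q = 1: r = 45, s = 0 − 1·1 = -1, t = 1 − 1·(-1) = 2  (check: 583·(-1) + 314·2 = 45)
  q = 5: r = 44, s = 1 − 5·(-1) = 6, t = -1 − 5·2 = -11  (check: 583·6 + 314·(-11) = 44)
  q = 1: r = 1, s = -1 − 1·6 = -7, t = 2 − 1·(-11) = 13  (check: 583·(-7) + 314·13 = 1)
The row with r = 1 (the gcd) gives the Bezout coefficients s = -7, t = 13.
Result: 583 · (-7) + 314 · (13) = 1.

gcd(583, 314) = 1; s = -7, t = 13 (check: 583·(-7) + 314·13 = 1).


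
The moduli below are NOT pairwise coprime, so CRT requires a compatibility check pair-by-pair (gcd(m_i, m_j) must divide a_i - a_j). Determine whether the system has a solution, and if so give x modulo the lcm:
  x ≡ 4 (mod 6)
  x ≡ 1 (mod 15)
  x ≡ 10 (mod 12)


Moduli 6, 15, 12 are not pairwise coprime, so CRT works modulo lcm(m_i) when all pairwise compatibility conditions hold.
Pairwise compatibility: gcd(m_i, m_j) must divide a_i - a_j for every pair.
Merge one congruence at a time:
  Start: x ≡ 4 (mod 6).
  Combine with x ≡ 1 (mod 15): gcd(6, 15) = 3; 1 - 4 = -3, which IS divisible by 3, so compatible.
    Write x = 4 + 6·t and substitute into x ≡ 1 (mod 15): 6·t ≡ 1 − 4 = -3 (mod 15).
    Divide the congruence (and modulus) by g = 3: 2·t ≡ -1 (mod 5).
    Reduce coefficients mod 5: 2·t ≡ 4 (mod 5).
    The inverse of 2 mod 5 is 3 (since 2·3 = 6 = 1·5 + 1), so t ≡ 3·4 = 12 ≡ 2 (mod 5).
    Then x = 4 + 6·2 = 16, valid modulo lcm(6, 15) = 30: x ≡ 16 (mod 30).
  Combine with x ≡ 10 (mod 12): gcd(30, 12) = 6; 10 - 16 = -6, which IS divisible by 6, so compatible.
    Write x = 16 + 30·t and substitute into x ≡ 10 (mod 12): 30·t ≡ 10 − 16 = -6 (mod 12).
    Divide the congruence (and modulus) by g = 6: 5·t ≡ -1 (mod 2).
    Reduce coefficients mod 2: 1·t ≡ 1 (mod 2).
    So t ≡ 1 (mod 2).
    Then x = 16 + 30·1 = 46, valid modulo lcm(30, 12) = 60: x ≡ 46 (mod 60).
Verify: 46 mod 6 = 4, 46 mod 15 = 1, 46 mod 12 = 10.

x ≡ 46 (mod 60).


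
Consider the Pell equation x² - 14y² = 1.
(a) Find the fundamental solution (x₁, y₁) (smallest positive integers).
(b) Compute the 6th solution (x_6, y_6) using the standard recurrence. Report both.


Step 1: Find the fundamental solution (x₁, y₁) of x² - 14y² = 1.
  Expand √14 as a continued fraction. a₀ = ⌊√14⌋ = 3; iterate m_{k+1} = d_k·a_k − m_k, d_{k+1} = (14 − m_{k+1}²)/d_k, a_{k+1} = ⌊(a₀ + m_{k+1})/d_{k+1}⌋ (starting m₀ = 0, d₀ = 1), with convergents p_k = a_k·p_{k-1} + p_{k-2}, q_k = a_k·q_{k-1} + q_{k-2} (p₋₁ = 1, q₋₁ = 0):
  k = 0: a₀ = 3; p₀/q₀ = 3/1; p₀² − 14·q₀² = 9 − 14 = -5.
  k = 1: m = 3, d = 5, a = ⌊(3 + 3)/5⌋ = 1; p/q = (1·3 + 1)/(1·1 + 0) = 4/1; p² − 14·q² = 16 − 14 = 2.
  k = 2: m = 2, d = 2, a = ⌊(3 + 2)/2⌋ = 2; p/q = (2·4 + 3)/(2·1 + 1) = 11/3; p² − 14·q² = 121 − 126 = -5.
  k = 3: m = 2, d = 5, a = ⌊(3 + 2)/5⌋ = 1; p/q = (1·11 + 4)/(1·3 + 1) = 15/4; p² − 14·q² = 225 − 224 = 1.
  The first convergent with p² − 14·q² = 1 gives the fundamental solution (x₁, y₁) = (15, 4).
Step 2: Apply the recurrence (x_{n+1}, y_{n+1}) = (x₁x_n + 14y₁y_n, x₁y_n + y₁x_n) repeatedly.
  From (x_1, y_1) = (15, 4): x_2 = 15·15 + 14·4·4 = 449; y_2 = 15·4 + 4·15 = 120.
  From (x_2, y_2) = (449, 120): x_3 = 15·449 + 14·4·120 = 13455; y_3 = 15·120 + 4·449 = 3596.
  From (x_3, y_3) = (13455, 3596): x_4 = 15·13455 + 14·4·3596 = 403201; y_4 = 15·3596 + 4·13455 = 107760.
  From (x_4, y_4) = (403201, 107760): x_5 = 15·403201 + 14·4·107760 = 12082575; y_5 = 15·107760 + 4·403201 = 3229204.
  From (x_5, y_5) = (12082575, 3229204): x_6 = 15·12082575 + 14·4·3229204 = 362074049; y_6 = 15·3229204 + 4·12082575 = 96768360.
Step 3: Verify x_6² - 14·y_6² = 131097616959254401 - 131097616959254400 = 1 (should be 1). ✓

(x_1, y_1) = (15, 4); (x_6, y_6) = (362074049, 96768360).


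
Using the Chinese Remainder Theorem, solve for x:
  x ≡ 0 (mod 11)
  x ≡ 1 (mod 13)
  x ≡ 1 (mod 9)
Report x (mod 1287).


Moduli 11, 13, 9 are pairwise coprime; by CRT there is a unique solution modulo M = 11 · 13 · 9 = 1287.
Solve pairwise, accumulating the modulus:
  Start with x ≡ 0 (mod 11).
  Combine with x ≡ 1 (mod 13): since gcd(11, 13) = 1, we get a unique residue mod 143.
    Write x = 0 + 11·t and substitute into x ≡ 1 (mod 13): 11·t ≡ 1 − 0 = 1 (mod 13).
    The inverse of 11 mod 13 is 6 (since 11·6 = 66 = 5·13 + 1), so t ≡ 6·1 = 6 ≡ 6 (mod 13).
    Then x = 0 + 11·6 = 66, valid modulo lcm(11, 13) = 143: x ≡ 66 (mod 143).
  Combine with x ≡ 1 (mod 9): since gcd(143, 9) = 1, we get a unique residue mod 1287.
    Write x = 66 + 143·t and substitute into x ≡ 1 (mod 9): 143·t ≡ 1 − 66 = -65 (mod 9).
    Reduce coefficients mod 9: 8·t ≡ 7 (mod 9).
    The inverse of 8 mod 9 is 8 (since 8·8 = 64 = 7·9 + 1), so t ≡ 8·7 = 56 ≡ 2 (mod 9).
    Then x = 66 + 143·2 = 352, valid modulo lcm(143, 9) = 1287: x ≡ 352 (mod 1287).
Verify: 352 mod 11 = 0 ✓, 352 mod 13 = 1 ✓, 352 mod 9 = 1 ✓.

x ≡ 352 (mod 1287).


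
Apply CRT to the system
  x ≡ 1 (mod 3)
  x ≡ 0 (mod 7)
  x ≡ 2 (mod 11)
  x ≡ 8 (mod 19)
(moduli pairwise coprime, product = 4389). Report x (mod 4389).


Product of moduli M = 3 · 7 · 11 · 19 = 4389.
Merge one congruence at a time:
  Start: x ≡ 1 (mod 3).
  Combine with x ≡ 0 (mod 7); new modulus lcm = 21.
    Write x = 1 + 3·t and substitute into x ≡ 0 (mod 7): 3·t ≡ 0 − 1 = -1 (mod 7).
    Reduce coefficients mod 7: 3·t ≡ 6 (mod 7).
    The inverse of 3 mod 7 is 5 (since 3·5 = 15 = 2·7 + 1), so t ≡ 5·6 = 30 ≡ 2 (mod 7).
    Then x = 1 + 3·2 = 7, valid modulo lcm(3, 7) = 21: x ≡ 7 (mod 21).
  Combine with x ≡ 2 (mod 11); new modulus lcm = 231.
    Write x = 7 + 21·t and substitute into x ≡ 2 (mod 11): 21·t ≡ 2 − 7 = -5 (mod 11).
    Reduce coefficients mod 11: 10·t ≡ 6 (mod 11).
    The inverse of 10 mod 11 is 10 (since 10·10 = 100 = 9·11 + 1), so t ≡ 10·6 = 60 ≡ 5 (mod 11).
    Then x = 7 + 21·5 = 112, valid modulo lcm(21, 11) = 231: x ≡ 112 (mod 231).
  Combine with x ≡ 8 (mod 19); new modulus lcm = 4389.
    Write x = 112 + 231·t and substitute into x ≡ 8 (mod 19): 231·t ≡ 8 − 112 = -104 (mod 19).
    Reduce coefficients mod 19: 3·t ≡ 10 (mod 19).
    The inverse of 3 mod 19 is 13 (since 3·13 = 39 = 2·19 + 1), so t ≡ 13·10 = 130 ≡ 16 (mod 19).
    Then x = 112 + 231·16 = 3808, valid modulo lcm(231, 19) = 4389: x ≡ 3808 (mod 4389).
Verify against each original: 3808 mod 3 = 1, 3808 mod 7 = 0, 3808 mod 11 = 2, 3808 mod 19 = 8.

x ≡ 3808 (mod 4389).


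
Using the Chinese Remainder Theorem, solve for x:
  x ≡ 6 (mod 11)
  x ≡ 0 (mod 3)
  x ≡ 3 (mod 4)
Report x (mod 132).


Moduli 11, 3, 4 are pairwise coprime; by CRT there is a unique solution modulo M = 11 · 3 · 4 = 132.
Solve pairwise, accumulating the modulus:
  Start with x ≡ 6 (mod 11).
  Combine with x ≡ 0 (mod 3): since gcd(11, 3) = 1, we get a unique residue mod 33.
    Write x = 6 + 11·t and substitute into x ≡ 0 (mod 3): 11·t ≡ 0 − 6 = -6 (mod 3).
    Reduce coefficients mod 3: 2·t ≡ 0 (mod 3).
    The inverse of 2 mod 3 is 2 (since 2·2 = 4 = 1·3 + 1), so t ≡ 2·0 = 0 ≡ 0 (mod 3).
    Then x = 6 + 11·0 = 6, valid modulo lcm(11, 3) = 33: x ≡ 6 (mod 33).
  Combine with x ≡ 3 (mod 4): since gcd(33, 4) = 1, we get a unique residue mod 132.
    Write x = 6 + 33·t and substitute into x ≡ 3 (mod 4): 33·t ≡ 3 − 6 = -3 (mod 4).
    Reduce coefficients mod 4: 1·t ≡ 1 (mod 4).
    So t ≡ 1 (mod 4).
    Then x = 6 + 33·1 = 39, valid modulo lcm(33, 4) = 132: x ≡ 39 (mod 132).
Verify: 39 mod 11 = 6 ✓, 39 mod 3 = 0 ✓, 39 mod 4 = 3 ✓.

x ≡ 39 (mod 132).


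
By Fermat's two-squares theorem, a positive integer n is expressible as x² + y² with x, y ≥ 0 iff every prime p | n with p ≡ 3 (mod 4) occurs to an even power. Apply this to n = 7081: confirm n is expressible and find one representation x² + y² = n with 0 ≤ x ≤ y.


Step 1: Factor n = 7081 = 73 · 97.
Step 2: Check the mod-4 condition on each prime factor: 73 ≡ 1 (mod 4), exponent 1; 97 ≡ 1 (mod 4), exponent 1.
All primes ≡ 3 (mod 4) appear to even exponent (or don't appear), so by the two-squares theorem n IS expressible as a sum of two squares.
Step 3: Build a representation. Here n = 73 · 97 is a product of primes ≡ 1 (mod 4). Each prime p ≡ 1 (mod 4) is itself a sum of two squares; find a² by testing p − a² for a perfect square:
  73: 73 − 1² = 72, 73 − 2² = 69, 73 − 3² = 64 = 8² ⇒ 73 = 3² + 8².
  97: 97 − 1² = 96, 97 − 2² = 93, 97 − 3² = 88, 97 − 4² = 81 = 9² ⇒ 97 = 4² + 9².
  Combine using the Brahmagupta–Fibonacci identity (a² + b²)(c² + d²) = (ac − bd)² + (ad + bc)² = (ac + bd)² + (ad − bc)²:
  73 · 97 = 7081: from (3² + 8²)(4² + 9²), take (3·4 − 8·9, 3·9 + 8·4) = (12 − 72, 27 + 32) = (-60, 59); dropping signs (only squares matter) gives (60, 59); check 60² + 59² = 3600 + 3481 = 7081 ✓.
Step 4: Order so x ≤ y and verify: 59² + 60² = 3481 + 3600 = 7081 = n. ✓

n = 7081 = 59² + 60² (one valid representation with x ≤ y).


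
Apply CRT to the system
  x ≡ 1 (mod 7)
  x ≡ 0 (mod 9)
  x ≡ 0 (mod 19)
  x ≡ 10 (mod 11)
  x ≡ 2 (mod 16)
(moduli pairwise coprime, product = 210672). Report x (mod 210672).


Product of moduli M = 7 · 9 · 19 · 11 · 16 = 210672.
Merge one congruence at a time:
  Start: x ≡ 1 (mod 7).
  Combine with x ≡ 0 (mod 9); new modulus lcm = 63.
    Write x = 1 + 7·t and substitute into x ≡ 0 (mod 9): 7·t ≡ 0 − 1 = -1 (mod 9).
    Reduce coefficients mod 9: 7·t ≡ 8 (mod 9).
    The inverse of 7 mod 9 is 4 (since 7·4 = 28 = 3·9 + 1), so t ≡ 4·8 = 32 ≡ 5 (mod 9).
    Then x = 1 + 7·5 = 36, valid modulo lcm(7, 9) = 63: x ≡ 36 (mod 63).
  Combine with x ≡ 0 (mod 19); new modulus lcm = 1197.
    Write x = 36 + 63·t and substitute into x ≡ 0 (mod 19): 63·t ≡ 0 − 36 = -36 (mod 19).
    Reduce coefficients mod 19: 6·t ≡ 2 (mod 19).
    The inverse of 6 mod 19 is 16 (since 6·16 = 96 = 5·19 + 1), so t ≡ 16·2 = 32 ≡ 13 (mod 19).
    Then x = 36 + 63·13 = 855, valid modulo lcm(63, 19) = 1197: x ≡ 855 (mod 1197).
  Combine with x ≡ 10 (mod 11); new modulus lcm = 13167.
    Write x = 855 + 1197·t and substitute into x ≡ 10 (mod 11): 1197·t ≡ 10 − 855 = -845 (mod 11).
    Reduce coefficients mod 11: 9·t ≡ 2 (mod 11).
    The inverse of 9 mod 11 is 5 (since 9·5 = 45 = 4·11 + 1), so t ≡ 5·2 = 10 ≡ 10 (mod 11).
    Then x = 855 + 1197·10 = 12825, valid modulo lcm(1197, 11) = 13167: x ≡ 12825 (mod 13167).
  Combine with x ≡ 2 (mod 16); new modulus lcm = 210672.
    Write x = 12825 + 13167·t and substitute into x ≡ 2 (mod 16): 13167·t ≡ 2 − 12825 = -12823 (mod 16).
    Reduce coefficients mod 16: 15·t ≡ 9 (mod 16).
    The inverse of 15 mod 16 is 15 (since 15·15 = 225 = 14·16 + 1), so t ≡ 15·9 = 135 ≡ 7 (mod 16).
    Then x = 12825 + 13167·7 = 104994, valid modulo lcm(13167, 16) = 210672: x ≡ 104994 (mod 210672).
Verify against each original: 104994 mod 7 = 1, 104994 mod 9 = 0, 104994 mod 19 = 0, 104994 mod 11 = 10, 104994 mod 16 = 2.

x ≡ 104994 (mod 210672).


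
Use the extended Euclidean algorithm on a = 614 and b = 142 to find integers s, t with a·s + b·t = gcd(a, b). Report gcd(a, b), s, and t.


Euclidean algorithm on (614, 142) — divide until remainder is 0:
  614 = 4 · 142 + 46
  142 = 3 · 46 + 4
  46 = 11 · 4 + 2
  4 = 2 · 2 + 0
gcd(614, 142) = 2.
Track Bezout coefficients alongside the remainders: start with r₀ = 614 = a·1 + b·0 (s = 1, t = 0) and r₁ = 142 = a·0 + b·1 (s = 0, t = 1); each new remainder r_{k+1} = r_{k-1} − q_k·r_k inherits s_{k+1} = s_{k-1} − q_k·s_k, t_{k+1} = t_{k-1} − q_k·t_k, so r_k = a·s_k + b·t_k at every step:
  q = 4: r = 46, s = 1 − 4·0 = 1, t = 0 − 4·1 = -4  (check: 614·1 + 142·(-4) = 46)
  q = 3: r = 4, s = 0 − 3·1 = -3, t = 1 − 3·(-4) = 13  (check: 614·(-3) + 142·13 = 4)
  q = 11: r = 2, s = 1 − 11·(-3) = 34, t = -4 − 11·13 = -147  (check: 614·34 + 142·(-147) = 2)
The row with r = 2 (the gcd) gives the Bezout coefficients s = 34, t = -147.
Result: 614 · (34) + 142 · (-147) = 2.

gcd(614, 142) = 2; s = 34, t = -147 (check: 614·34 + 142·(-147) = 2).


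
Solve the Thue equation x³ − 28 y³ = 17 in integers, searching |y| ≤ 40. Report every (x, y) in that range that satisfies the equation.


The equation is x³ - 28y³ = 17. For fixed y, x³ = 28·y³ + 17, so a solution requires the RHS to be a perfect cube.
Strategy: iterate y from -40 to 40, compute RHS = 28·y³ + 17, and check whether it is a (positive or negative) perfect cube.
Check small values of y:
  y = 0: RHS = 17 is not a perfect cube.
  y = 1: RHS = 45 is not a perfect cube.
  y = -1: RHS = -11 is not a perfect cube.
  y = 2: RHS = 241 is not a perfect cube.
  y = -2: RHS = -207 is not a perfect cube.
  y = 3: RHS = 773 is not a perfect cube.
  y = -3: RHS = -739 is not a perfect cube.
Continuing the search up to |y| = 40 finds no solutions either.
No (x, y) in the scanned range satisfies the equation.

No integer solutions with |y| ≤ 40.


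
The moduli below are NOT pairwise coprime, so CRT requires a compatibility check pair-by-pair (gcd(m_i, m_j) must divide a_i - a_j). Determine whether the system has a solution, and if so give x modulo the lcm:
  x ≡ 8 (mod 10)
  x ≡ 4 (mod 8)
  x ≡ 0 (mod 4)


Moduli 10, 8, 4 are not pairwise coprime, so CRT works modulo lcm(m_i) when all pairwise compatibility conditions hold.
Pairwise compatibility: gcd(m_i, m_j) must divide a_i - a_j for every pair.
Merge one congruence at a time:
  Start: x ≡ 8 (mod 10).
  Combine with x ≡ 4 (mod 8): gcd(10, 8) = 2; 4 - 8 = -4, which IS divisible by 2, so compatible.
    Write x = 8 + 10·t and substitute into x ≡ 4 (mod 8): 10·t ≡ 4 − 8 = -4 (mod 8).
    Divide the congruence (and modulus) by g = 2: 5·t ≡ -2 (mod 4).
    Reduce coefficients mod 4: 1·t ≡ 2 (mod 4).
    So t ≡ 2 (mod 4).
    Then x = 8 + 10·2 = 28, valid modulo lcm(10, 8) = 40: x ≡ 28 (mod 40).
  Combine with x ≡ 0 (mod 4): gcd(40, 4) = 4; 0 - 28 = -28, which IS divisible by 4, so compatible.
    Write x = 28 + 40·t and substitute into x ≡ 0 (mod 4): 40·t ≡ 0 − 28 = -28 (mod 4).
    Divide the congruence (and modulus) by g = 4: 10·t ≡ -7 (mod 1).
    Modulo 1 every t works; take t = 0.
    Then x = 28 + 40·0 = 28, valid modulo lcm(40, 4) = 40: x ≡ 28 (mod 40).
Verify: 28 mod 10 = 8, 28 mod 8 = 4, 28 mod 4 = 0.

x ≡ 28 (mod 40).


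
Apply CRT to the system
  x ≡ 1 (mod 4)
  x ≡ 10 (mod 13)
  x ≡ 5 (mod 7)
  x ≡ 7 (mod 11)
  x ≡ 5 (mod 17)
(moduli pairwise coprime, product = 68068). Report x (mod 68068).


Product of moduli M = 4 · 13 · 7 · 11 · 17 = 68068.
Merge one congruence at a time:
  Start: x ≡ 1 (mod 4).
  Combine with x ≡ 10 (mod 13); new modulus lcm = 52.
    Write x = 1 + 4·t and substitute into x ≡ 10 (mod 13): 4·t ≡ 10 − 1 = 9 (mod 13).
    The inverse of 4 mod 13 is 10 (since 4·10 = 40 = 3·13 + 1), so t ≡ 10·9 = 90 ≡ 12 (mod 13).
    Then x = 1 + 4·12 = 49, valid modulo lcm(4, 13) = 52: x ≡ 49 (mod 52).
  Combine with x ≡ 5 (mod 7); new modulus lcm = 364.
    Write x = 49 + 52·t and substitute into x ≡ 5 (mod 7): 52·t ≡ 5 − 49 = -44 (mod 7).
    Reduce coefficients mod 7: 3·t ≡ 5 (mod 7).
    The inverse of 3 mod 7 is 5 (since 3·5 = 15 = 2·7 + 1), so t ≡ 5·5 = 25 ≡ 4 (mod 7).
    Then x = 49 + 52·4 = 257, valid modulo lcm(52, 7) = 364: x ≡ 257 (mod 364).
  Combine with x ≡ 7 (mod 11); new modulus lcm = 4004.
    Write x = 257 + 364·t and substitute into x ≡ 7 (mod 11): 364·t ≡ 7 − 257 = -250 (mod 11).
    Reduce coefficients mod 11: 1·t ≡ 3 (mod 11).
    So t ≡ 3 (mod 11).
    Then x = 257 + 364·3 = 1349, valid modulo lcm(364, 11) = 4004: x ≡ 1349 (mod 4004).
  Combine with x ≡ 5 (mod 17); new modulus lcm = 68068.
    Write x = 1349 + 4004·t and substitute into x ≡ 5 (mod 17): 4004·t ≡ 5 − 1349 = -1344 (mod 17).
    Reduce coefficients mod 17: 9·t ≡ 16 (mod 17).
    The inverse of 9 mod 17 is 2 (since 9·2 = 18 = 1·17 + 1), so t ≡ 2·16 = 32 ≡ 15 (mod 17).
    Then x = 1349 + 4004·15 = 61409, valid modulo lcm(4004, 17) = 68068: x ≡ 61409 (mod 68068).
Verify against each original: 61409 mod 4 = 1, 61409 mod 13 = 10, 61409 mod 7 = 5, 61409 mod 11 = 7, 61409 mod 17 = 5.

x ≡ 61409 (mod 68068).


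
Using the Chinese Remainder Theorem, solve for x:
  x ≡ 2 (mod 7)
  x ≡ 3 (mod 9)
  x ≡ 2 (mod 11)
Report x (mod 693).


Moduli 7, 9, 11 are pairwise coprime; by CRT there is a unique solution modulo M = 7 · 9 · 11 = 693.
Solve pairwise, accumulating the modulus:
  Start with x ≡ 2 (mod 7).
  Combine with x ≡ 3 (mod 9): since gcd(7, 9) = 1, we get a unique residue mod 63.
    Write x = 2 + 7·t and substitute into x ≡ 3 (mod 9): 7·t ≡ 3 − 2 = 1 (mod 9).
    The inverse of 7 mod 9 is 4 (since 7·4 = 28 = 3·9 + 1), so t ≡ 4·1 = 4 ≡ 4 (mod 9).
    Then x = 2 + 7·4 = 30, valid modulo lcm(7, 9) = 63: x ≡ 30 (mod 63).
  Combine with x ≡ 2 (mod 11): since gcd(63, 11) = 1, we get a unique residue mod 693.
    Write x = 30 + 63·t and substitute into x ≡ 2 (mod 11): 63·t ≡ 2 − 30 = -28 (mod 11).
    Reduce coefficients mod 11: 8·t ≡ 5 (mod 11).
    The inverse of 8 mod 11 is 7 (since 8·7 = 56 = 5·11 + 1), so t ≡ 7·5 = 35 ≡ 2 (mod 11).
    Then x = 30 + 63·2 = 156, valid modulo lcm(63, 11) = 693: x ≡ 156 (mod 693).
Verify: 156 mod 7 = 2 ✓, 156 mod 9 = 3 ✓, 156 mod 11 = 2 ✓.

x ≡ 156 (mod 693).


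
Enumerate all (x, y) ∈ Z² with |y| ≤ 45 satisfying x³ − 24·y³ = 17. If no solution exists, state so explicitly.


The equation is x³ - 24y³ = 17. For fixed y, x³ = 24·y³ + 17, so a solution requires the RHS to be a perfect cube.
Strategy: iterate y from -45 to 45, compute RHS = 24·y³ + 17, and check whether it is a (positive or negative) perfect cube.
Check small values of y:
  y = 0: RHS = 17 is not a perfect cube.
  y = 1: RHS = 41 is not a perfect cube.
  y = -1: RHS = -7 is not a perfect cube.
  y = 2: RHS = 209 is not a perfect cube.
  y = -2: RHS = -175 is not a perfect cube.
  y = 3: RHS = 665 is not a perfect cube.
  y = -3: RHS = -631 is not a perfect cube.
Continuing the search up to |y| = 45 finds no solutions either.
No (x, y) in the scanned range satisfies the equation.

No integer solutions with |y| ≤ 45.


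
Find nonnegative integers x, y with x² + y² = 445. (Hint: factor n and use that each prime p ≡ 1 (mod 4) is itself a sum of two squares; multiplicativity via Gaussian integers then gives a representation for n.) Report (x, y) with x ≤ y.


Step 1: Factor n = 445 = 5 · 89.
Step 2: Check the mod-4 condition on each prime factor: 5 ≡ 1 (mod 4), exponent 1; 89 ≡ 1 (mod 4), exponent 1.
All primes ≡ 3 (mod 4) appear to even exponent (or don't appear), so by the two-squares theorem n IS expressible as a sum of two squares.
Step 3: Build a representation. Here n = 5 · 89 is a product of primes ≡ 1 (mod 4). Each prime p ≡ 1 (mod 4) is itself a sum of two squares; find a² by testing p − a² for a perfect square:
  5: 5 − 1² = 4 = 2² ⇒ 5 = 1² + 2².
  89: 89 − 1² = 88, 89 − 2² = 85, 89 − 3² = 80, 89 − 4² = 73, 89 − 5² = 64 = 8² ⇒ 89 = 5² + 8².
  Combine using the Brahmagupta–Fibonacci identity (a² + b²)(c² + d²) = (ac − bd)² + (ad + bc)² = (ac + bd)² + (ad − bc)²:
  5 · 89 = 445: from (1² + 2²)(5² + 8²), take (1·5 − 2·8, 1·8 + 2·5) = (5 − 16, 8 + 10) = (-11, 18); dropping signs (only squares matter) gives (11, 18); check 11² + 18² = 121 + 324 = 445 ✓.
Step 4: Order so x ≤ y and verify: 11² + 18² = 121 + 324 = 445 = n. ✓

n = 445 = 11² + 18² (one valid representation with x ≤ y).


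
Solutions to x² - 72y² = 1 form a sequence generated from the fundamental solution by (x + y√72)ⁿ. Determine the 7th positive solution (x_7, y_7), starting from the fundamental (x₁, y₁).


Step 1: Find the fundamental solution (x₁, y₁) of x² - 72y² = 1.
  Expand √72 as a continued fraction. a₀ = ⌊√72⌋ = 8; iterate m_{k+1} = d_k·a_k − m_k, d_{k+1} = (72 − m_{k+1}²)/d_k, a_{k+1} = ⌊(a₀ + m_{k+1})/d_{k+1}⌋ (starting m₀ = 0, d₀ = 1), with convergents p_k = a_k·p_{k-1} + p_{k-2}, q_k = a_k·q_{k-1} + q_{k-2} (p₋₁ = 1, q₋₁ = 0):
  k = 0: a₀ = 8; p₀/q₀ = 8/1; p₀² − 72·q₀² = 64 − 72 = -8.
  k = 1: m = 8, d = 8, a = ⌊(8 + 8)/8⌋ = 2; p/q = (2·8 + 1)/(2·1 + 0) = 17/2; p² − 72·q² = 289 − 288 = 1.
  The first convergent with p² − 72·q² = 1 gives the fundamental solution (x₁, y₁) = (17, 2).
Step 2: Apply the recurrence (x_{n+1}, y_{n+1}) = (x₁x_n + 72y₁y_n, x₁y_n + y₁x_n) repeatedly.
  From (x_1, y_1) = (17, 2): x_2 = 17·17 + 72·2·2 = 577; y_2 = 17·2 + 2·17 = 68.
  From (x_2, y_2) = (577, 68): x_3 = 17·577 + 72·2·68 = 19601; y_3 = 17·68 + 2·577 = 2310.
  From (x_3, y_3) = (19601, 2310): x_4 = 17·19601 + 72·2·2310 = 665857; y_4 = 17·2310 + 2·19601 = 78472.
  From (x_4, y_4) = (665857, 78472): x_5 = 17·665857 + 72·2·78472 = 22619537; y_5 = 17·78472 + 2·665857 = 2665738.
  From (x_5, y_5) = (22619537, 2665738): x_6 = 17·22619537 + 72·2·2665738 = 768398401; y_6 = 17·2665738 + 2·22619537 = 90556620.
  From (x_6, y_6) = (768398401, 90556620): x_7 = 17·768398401 + 72·2·90556620 = 26102926097; y_7 = 17·90556620 + 2·768398401 = 3076259342.
Step 3: Verify x_7² - 72·y_7² = 681362750825443653409 - 681362750825443653408 = 1 (should be 1). ✓

(x_1, y_1) = (17, 2); (x_7, y_7) = (26102926097, 3076259342).


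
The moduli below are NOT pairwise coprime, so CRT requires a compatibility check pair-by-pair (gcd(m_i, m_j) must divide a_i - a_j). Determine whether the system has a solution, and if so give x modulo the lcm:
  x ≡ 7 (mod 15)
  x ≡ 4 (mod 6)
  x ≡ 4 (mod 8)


Moduli 15, 6, 8 are not pairwise coprime, so CRT works modulo lcm(m_i) when all pairwise compatibility conditions hold.
Pairwise compatibility: gcd(m_i, m_j) must divide a_i - a_j for every pair.
Merge one congruence at a time:
  Start: x ≡ 7 (mod 15).
  Combine with x ≡ 4 (mod 6): gcd(15, 6) = 3; 4 - 7 = -3, which IS divisible by 3, so compatible.
    Write x = 7 + 15·t and substitute into x ≡ 4 (mod 6): 15·t ≡ 4 − 7 = -3 (mod 6).
    Divide the congruence (and modulus) by g = 3: 5·t ≡ -1 (mod 2).
    Reduce coefficients mod 2: 1·t ≡ 1 (mod 2).
    So t ≡ 1 (mod 2).
    Then x = 7 + 15·1 = 22, valid modulo lcm(15, 6) = 30: x ≡ 22 (mod 30).
  Combine with x ≡ 4 (mod 8): gcd(30, 8) = 2; 4 - 22 = -18, which IS divisible by 2, so compatible.
    Write x = 22 + 30·t and substitute into x ≡ 4 (mod 8): 30·t ≡ 4 − 22 = -18 (mod 8).
    Divide the congruence (and modulus) by g = 2: 15·t ≡ -9 (mod 4).
    Reduce coefficients mod 4: 3·t ≡ 3 (mod 4).
    The inverse of 3 mod 4 is 3 (since 3·3 = 9 = 2·4 + 1), so t ≡ 3·3 = 9 ≡ 1 (mod 4).
    Then x = 22 + 30·1 = 52, valid modulo lcm(30, 8) = 120: x ≡ 52 (mod 120).
Verify: 52 mod 15 = 7, 52 mod 6 = 4, 52 mod 8 = 4.

x ≡ 52 (mod 120).


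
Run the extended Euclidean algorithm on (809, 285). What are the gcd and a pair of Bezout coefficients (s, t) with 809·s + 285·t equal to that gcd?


Euclidean algorithm on (809, 285) — divide until remainder is 0:
  809 = 2 · 285 + 239
  285 = 1 · 239 + 46
  239 = 5 · 46 + 9
  46 = 5 · 9 + 1
  9 = 9 · 1 + 0
gcd(809, 285) = 1.
Track Bezout coefficients alongside the remainders: start with r₀ = 809 = a·1 + b·0 (s = 1, t = 0) and r₁ = 285 = a·0 + b·1 (s = 0, t = 1); each new remainder r_{k+1} = r_{k-1} − q_k·r_k inherits s_{k+1} = s_{k-1} − q_k·s_k, t_{k+1} = t_{k-1} − q_k·t_k, so r_k = a·s_k + b·t_k at every step:
  q = 2: r = 239, s = 1 − 2·0 = 1, t = 0 − 2·1 = -2  (check: 809·1 + 285·(-2) = 239)
  q = 1: r = 46, s = 0 − 1·1 = -1, t = 1 − 1·(-2) = 3  (check: 809·(-1) + 285·3 = 46)
  q = 5: r = 9, s = 1 − 5·(-1) = 6, t = -2 − 5·3 = -17  (check: 809·6 + 285·(-17) = 9)
  q = 5: r = 1, s = -1 − 5·6 = -31, t = 3 − 5·(-17) = 88  (check: 809·(-31) + 285·88 = 1)
The row with r = 1 (the gcd) gives the Bezout coefficients s = -31, t = 88.
Result: 809 · (-31) + 285 · (88) = 1.

gcd(809, 285) = 1; s = -31, t = 88 (check: 809·(-31) + 285·88 = 1).


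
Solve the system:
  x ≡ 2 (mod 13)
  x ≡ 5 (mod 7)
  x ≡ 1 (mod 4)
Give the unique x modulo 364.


Moduli 13, 7, 4 are pairwise coprime; by CRT there is a unique solution modulo M = 13 · 7 · 4 = 364.
Solve pairwise, accumulating the modulus:
  Start with x ≡ 2 (mod 13).
  Combine with x ≡ 5 (mod 7): since gcd(13, 7) = 1, we get a unique residue mod 91.
    Write x = 2 + 13·t and substitute into x ≡ 5 (mod 7): 13·t ≡ 5 − 2 = 3 (mod 7).
    Reduce coefficients mod 7: 6·t ≡ 3 (mod 7).
    The inverse of 6 mod 7 is 6 (since 6·6 = 36 = 5·7 + 1), so t ≡ 6·3 = 18 ≡ 4 (mod 7).
    Then x = 2 + 13·4 = 54, valid modulo lcm(13, 7) = 91: x ≡ 54 (mod 91).
  Combine with x ≡ 1 (mod 4): since gcd(91, 4) = 1, we get a unique residue mod 364.
    Write x = 54 + 91·t and substitute into x ≡ 1 (mod 4): 91·t ≡ 1 − 54 = -53 (mod 4).
    Reduce coefficients mod 4: 3·t ≡ 3 (mod 4).
    The inverse of 3 mod 4 is 3 (since 3·3 = 9 = 2·4 + 1), so t ≡ 3·3 = 9 ≡ 1 (mod 4).
    Then x = 54 + 91·1 = 145, valid modulo lcm(91, 4) = 364: x ≡ 145 (mod 364).
Verify: 145 mod 13 = 2 ✓, 145 mod 7 = 5 ✓, 145 mod 4 = 1 ✓.

x ≡ 145 (mod 364).
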